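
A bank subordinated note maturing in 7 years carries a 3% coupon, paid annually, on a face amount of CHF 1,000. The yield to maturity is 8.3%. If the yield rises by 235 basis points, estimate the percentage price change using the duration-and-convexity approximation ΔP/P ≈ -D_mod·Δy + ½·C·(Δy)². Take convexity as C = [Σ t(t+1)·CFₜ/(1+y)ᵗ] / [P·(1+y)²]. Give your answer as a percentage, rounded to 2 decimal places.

-12.51%

With y = 0.083:
  t   CF        PV=CF/(1+0.083)^t    t·PV        t(t+1)·PV
  1        30.00        27.7008        27.7008          55.4017
  2        30.00        25.5779        51.1557         153.4672
  3        30.00        23.6176        70.8528         283.4113
  4        30.00        21.8076        87.2303         436.1516
  5        30.00        20.1363       100.6813         604.0880
  6        30.00        18.5930       111.5583         780.9079
  7     1,030.00       589.4379     4,126.0650      33,008.5202
  Σ                    726.8711     4,575.2443      35,321.9478
P = 726.8711; D_Mac = 6.29444 yrs; D_mod = 5.81204 yrs; C = 41.43147.
Duration effect: -5.81204 × (+0.0235) = -0.136583
Convexity effect: 0.5 × 41.43147 × (0.0235)² = +0.0114403
ΔP/P ≈ -0.136583 + 0.0114403 = -0.125143 = -12.5143%.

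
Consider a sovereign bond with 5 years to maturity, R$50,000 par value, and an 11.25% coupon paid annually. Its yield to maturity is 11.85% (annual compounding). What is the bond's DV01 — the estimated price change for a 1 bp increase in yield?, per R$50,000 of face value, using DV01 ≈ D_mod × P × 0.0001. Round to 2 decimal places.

R$17.82

Periodic yield y = 0.1185.
  t   CF        PV=CF/(1+0.1185)^t    t·PV
  1     5,625.00     5,029.0568     5,029.0568
  2     5,625.00     4,496.2510     8,992.5021
  3     5,625.00     4,019.8936    12,059.6809
  4     5,625.00     3,594.0041    14,376.0166
  5    55,625.00    31,775.3309   158,876.6545
  Σ                 48,914.5365   199,333.9108
P = 48,914.5365; D_Mac = 4.07515 yrs; D_mod = 3.64340 yrs.
DV01 ≈ 3.64340 × 48,914.5365 × 0.0001 = 17.821539.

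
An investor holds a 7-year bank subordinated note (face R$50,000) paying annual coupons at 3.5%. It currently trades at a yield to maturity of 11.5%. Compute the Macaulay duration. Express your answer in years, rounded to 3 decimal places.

Periodic yield y = 0.115. Discount each cash flow and weight by its year:
  t   CF        PV=CF/(1+0.115)^t    t·PV
  1     1,750.00     1,569.5067     1,569.5067
  2     1,750.00     1,407.6294     2,815.2587
  3     1,750.00     1,262.4478     3,787.3435
  4     1,750.00     1,132.2402     4,528.9609
  5     1,750.00     1,015.4621     5,077.3104
  6     1,750.00       910.7283     5,464.3700
  7    51,750.00    24,153.8454   169,076.9179
  Σ                 31,451.8600   192,319.6681
Price P = Σ PV = 31,451.8600.
Macaulay duration = Σ(t·PV) / P = 192,319.6681 / 31,451.8600 = 6.11473 years.

6.115 years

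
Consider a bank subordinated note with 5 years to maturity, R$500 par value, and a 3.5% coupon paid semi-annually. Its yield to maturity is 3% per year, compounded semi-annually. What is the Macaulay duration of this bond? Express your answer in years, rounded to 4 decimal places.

4.6354 years

Periodic yield y = 0.015. Discount each cash flow and weight by its period:
  t   CF        PV=CF/(1+0.015)^t    t·PV
  1         8.75         8.6207         8.6207
  2         8.75         8.4933        16.9866
  3         8.75         8.3678        25.1033
  4         8.75         8.2441        32.9764
  5         8.75         8.1223        40.6114
  6         8.75         8.0022        48.0135
  7         8.75         7.8840        55.1879
  8         8.75         7.7675        62.1398
  9         8.75         7.6527        68.8741
  10      508.75       438.3732     4,383.7320
  Σ                    511.5277     4,742.2457
Price P = Σ PV = 511.5277.
Macaulay duration = Σ(t·PV) / P = 4,742.2457 / 511.5277 = 9.27075 half-year periods.
In years: 9.27075 / 2 = 4.63538 years.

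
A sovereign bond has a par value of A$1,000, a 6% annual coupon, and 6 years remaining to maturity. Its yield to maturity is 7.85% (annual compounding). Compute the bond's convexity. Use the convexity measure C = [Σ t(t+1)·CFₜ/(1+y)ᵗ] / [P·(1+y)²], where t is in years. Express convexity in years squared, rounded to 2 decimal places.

With y = 0.0785:
  t   CF        PV=CF/(1+0.0785)^t    t·PV        t(t+1)·PV
  1        60.00        55.6328        55.6328         111.2656
  2        60.00        51.5835       103.1670         309.5011
  3        60.00        47.8289       143.4868         573.9473
  4        60.00        44.3477       177.3906         886.9531
  5        60.00        41.1198       205.5988       1,233.5926
  6     1,060.00       673.5735     4,041.4408      28,290.0854
  Σ                    914.0862     4,726.7169      31,405.3452
P = 914.0862.
Convexity = Σ t(t+1)·PV / [P·(1+y)²] = 31,405.3452 / (914.0862 × 1.163162) = 29.53766.

29.54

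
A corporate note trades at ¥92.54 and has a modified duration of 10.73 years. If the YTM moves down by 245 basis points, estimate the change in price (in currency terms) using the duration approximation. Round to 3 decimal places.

Duration approximation: ΔP/P ≈ -D_mod · Δy = -10.73 × (-0.0245) = +0.262885.
ΔP ≈ 92.54 × (+0.262885) = +24.3273779.

+¥24.327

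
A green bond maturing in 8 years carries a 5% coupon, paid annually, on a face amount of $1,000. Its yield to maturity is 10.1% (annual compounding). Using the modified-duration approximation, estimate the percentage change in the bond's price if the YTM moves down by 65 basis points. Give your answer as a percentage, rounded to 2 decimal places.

+3.86%

Periodic yield y = 0.101. Modified duration first:
  t   CF        PV=CF/(1+0.101)^t    t·PV
  1        50.00        45.4133        45.4133
  2        50.00        41.2473        82.4946
  3        50.00        37.4635       112.3904
  4        50.00        34.0268       136.1071
  5        50.00        30.9053       154.5267
  6        50.00        28.0702       168.4214
  7        50.00        25.4952       178.4665
  8     1,050.00       486.2849     3,890.2789
  Σ                    728.9064     4,768.0988
P = 728.9064; D_Mac = 6.54144 yrs; D_mod = 6.54144/(1+0.101) = 5.94136 yrs.
ΔP/P ≈ -D_mod · Δy = -5.94136 × (-0.0065) = +0.038619 = +3.8619%.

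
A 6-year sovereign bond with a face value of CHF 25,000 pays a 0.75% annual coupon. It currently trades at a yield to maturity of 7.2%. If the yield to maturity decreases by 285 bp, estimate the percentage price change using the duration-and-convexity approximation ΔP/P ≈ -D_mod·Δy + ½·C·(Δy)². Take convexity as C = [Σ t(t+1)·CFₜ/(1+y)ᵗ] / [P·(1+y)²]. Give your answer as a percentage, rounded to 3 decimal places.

+17.023%

With y = 0.072:
  t   CF        PV=CF/(1+0.072)^t    t·PV        t(t+1)·PV
  1       187.50       174.9067       174.9067         349.8134
  2       187.50       163.1593       326.3185         978.9555
  3       187.50       152.2008       456.6024       1,826.4095
  4       187.50       141.9784       567.9134       2,839.5670
  5       187.50       132.4425       662.2125       3,973.2748
  6    25,187.50    16,596.4939    99,578.9636     697,052.7449
  Σ                 17,361.1815   101,766.9170     707,020.7652
P = 17,361.1815; D_Mac = 5.86175 yrs; D_mod = 5.46805 yrs; C = 35.43752.
Duration effect: -5.46805 × (-0.0285) = +0.155839
Convexity effect: 0.5 × 35.43752 × (-0.0285)² = +0.0143921
ΔP/P ≈ +0.155839 + 0.0143921 = +0.170232 = +17.0232%.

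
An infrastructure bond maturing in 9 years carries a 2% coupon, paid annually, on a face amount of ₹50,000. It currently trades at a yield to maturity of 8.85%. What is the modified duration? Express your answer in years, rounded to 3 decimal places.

7.407 years

Periodic yield y = 0.0885. First find Macaulay duration:
  t   CF        PV=CF/(1+0.0885)^t    t·PV
  1     1,000.00       918.6955       918.6955
  2     1,000.00       844.0013     1,688.0027
  3     1,000.00       775.3802     2,326.1406
  4     1,000.00       712.3383     2,849.3530
  5     1,000.00       654.4219     3,272.1096
  6     1,000.00       601.2144     3,607.2866
  7     1,000.00       552.3330     3,866.3308
  8     1,000.00       507.4258     4,059.4063
  9    51,000.00    23,774.6579   213,971.9207
  Σ                 29,340.4682   236,559.2457
P = 29,340.4682; Macaulay duration = 236,559.2457 / 29,340.4682 = 8.06256 years.
Modified duration = D_Mac / (1 + y) = 8.06256 / 1.0885 = 7.40704 years.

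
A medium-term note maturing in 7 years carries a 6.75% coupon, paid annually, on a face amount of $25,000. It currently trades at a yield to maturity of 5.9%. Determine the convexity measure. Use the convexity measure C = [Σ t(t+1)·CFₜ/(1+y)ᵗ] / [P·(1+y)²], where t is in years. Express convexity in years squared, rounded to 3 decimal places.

With y = 0.059:
  t   CF        PV=CF/(1+0.059)^t    t·PV        t(t+1)·PV
  1     1,687.50     1,593.4844     1,593.4844       3,186.9688
  2     1,687.50     1,504.7067     3,009.4134       9,028.2403
  3     1,687.50     1,420.8751     4,262.6253      17,050.5011
  4     1,687.50     1,341.7140     5,366.8559      26,834.2794
  5     1,687.50     1,266.9631     6,334.8157      38,008.8943
  6     1,687.50     1,196.3769     7,178.2614      50,247.8300
  7    26,687.50    17,866.3637   125,064.5462   1,000,516.3697
  Σ                 26,190.4840   152,810.0024   1,144,873.0836
P = 26,190.4840.
Convexity = Σ t(t+1)·PV / [P·(1+y)²] = 1,144,873.0836 / (26,190.4840 × 1.121481) = 38.97821.

38.978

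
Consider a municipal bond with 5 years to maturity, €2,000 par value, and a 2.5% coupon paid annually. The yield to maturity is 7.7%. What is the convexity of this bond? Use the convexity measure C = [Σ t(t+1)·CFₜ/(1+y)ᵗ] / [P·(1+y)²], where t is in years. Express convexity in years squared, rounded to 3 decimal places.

With y = 0.077:
  t   CF        PV=CF/(1+0.077)^t    t·PV        t(t+1)·PV
  1        50.00        46.4253        46.4253          92.8505
  2        50.00        43.1061        86.2122         258.6365
  3        50.00        40.0242       120.0727         480.2907
  4        50.00        37.1627       148.6508         743.2539
  5     2,050.00     1,414.7358     7,073.6790      42,442.0741
  Σ                  1,581.4541     7,475.0399      44,017.1057
P = 1,581.4541.
Convexity = Σ t(t+1)·PV / [P·(1+y)²] = 44,017.1057 / (1,581.4541 × 1.159929) = 23.99570.

23.996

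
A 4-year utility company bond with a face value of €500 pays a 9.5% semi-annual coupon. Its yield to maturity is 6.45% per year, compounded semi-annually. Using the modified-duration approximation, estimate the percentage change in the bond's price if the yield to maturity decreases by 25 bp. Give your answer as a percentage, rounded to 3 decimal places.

Periodic yield y = 0.03225. Modified duration first:
  t   CF        PV=CF/(1+0.03225)^t    t·PV
  1        23.75        23.0080        23.0080
  2        23.75        22.2892        44.5783
  3        23.75        21.5928        64.7784
  4        23.75        20.9182        83.6727
  5        23.75        20.2647       101.3233
  6        23.75        19.6315       117.7892
  7        23.75        19.0182       133.1274
  8       523.75       406.2982     3,250.3856
  Σ                    553.0207     3,818.6630
P = 553.0207; D_Mac = 6.90510 half-year periods = 3.45255 yrs; D_mod = 3.45255/(1+0.03225) = 3.34468 yrs.
ΔP/P ≈ -D_mod · Δy = -3.34468 × (-0.0025) = +0.008362 = +0.8362%.

+0.836%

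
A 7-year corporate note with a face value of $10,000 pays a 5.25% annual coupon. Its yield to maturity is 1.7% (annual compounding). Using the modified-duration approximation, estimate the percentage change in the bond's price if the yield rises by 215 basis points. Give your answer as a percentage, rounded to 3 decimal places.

-12.990%

Periodic yield y = 0.017. Modified duration first:
  t   CF        PV=CF/(1+0.017)^t    t·PV
  1       525.00       516.2242       516.2242
  2       525.00       507.5951     1,015.1901
  3       525.00       499.1102     1,497.3306
  4       525.00       490.7672     1,963.0686
  5       525.00       482.5636     2,412.8179
  6       525.00       474.4971     2,846.9828
  7    10,525.00     9,353.5276    65,474.6935
  Σ                 12,324.2850    75,726.3077
P = 12,324.2850; D_Mac = 6.14448 yrs; D_mod = 6.14448/(1+0.017) = 6.04177 yrs.
ΔP/P ≈ -D_mod · Δy = -6.04177 × (+0.0215) = -0.129898 = -12.9898%.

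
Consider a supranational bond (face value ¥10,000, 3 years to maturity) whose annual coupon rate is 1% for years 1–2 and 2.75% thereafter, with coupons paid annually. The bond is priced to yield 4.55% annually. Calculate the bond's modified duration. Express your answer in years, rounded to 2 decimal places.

2.84 years

Periodic yield y = 0.0455. First find Macaulay duration:
  t   CF        PV=CF/(1+0.0455)^t    t·PV
  1       100.00        95.6480        95.6480
  2       100.00        91.4854       182.9709
  3    10,275.00     8,991.0356    26,973.1069
  Σ                  9,178.1691    27,251.7258
P = 9,178.1691; Macaulay duration = 27,251.7258 / 9,178.1691 = 2.96919 years.
Modified duration = D_Mac / (1 + y) = 2.96919 / 1.0455 = 2.83997 years.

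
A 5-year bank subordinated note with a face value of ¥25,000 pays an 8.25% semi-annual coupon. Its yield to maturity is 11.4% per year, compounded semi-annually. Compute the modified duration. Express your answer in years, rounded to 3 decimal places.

3.912 years

Periodic yield y = 0.057. First find Macaulay duration:
  t   CF        PV=CF/(1+0.057)^t    t·PV
  1     1,031.25       975.6386       975.6386
  2     1,031.25       923.0261     1,846.0522
  3     1,031.25       873.2508     2,619.7524
  4     1,031.25       826.1597     3,304.6388
  5     1,031.25       781.6081     3,908.0403
  6     1,031.25       739.4589     4,436.7534
  7     1,031.25       699.5827     4,897.0788
  8     1,031.25       661.8568     5,294.8547
  9     1,031.25       626.1654     5,635.4887
  10   26,031.25    14,953.5790   149,535.7902
  Σ                 22,060.3261   182,454.0882
P = 22,060.3261; Macaulay duration = 182,454.0882 / 22,060.3261 = 8.27069 half-year periods = 4.13534 years.
Modified duration = D_Mac / (1 + y) = 4.13534 / 1.057 = 3.91234 years.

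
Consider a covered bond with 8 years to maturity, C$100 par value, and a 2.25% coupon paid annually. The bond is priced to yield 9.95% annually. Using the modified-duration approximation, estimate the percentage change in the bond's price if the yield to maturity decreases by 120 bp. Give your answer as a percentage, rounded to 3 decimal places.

+7.841%

Periodic yield y = 0.0995. Modified duration first:
  t   CF        PV=CF/(1+0.0995)^t    t·PV
  1         2.25         2.0464         2.0464
  2         2.25         1.8612         3.7224
  3         2.25         1.6928         5.0783
  4         2.25         1.5396         6.1583
  5         2.25         1.4003         7.0013
  6         2.25         1.2735         7.6412
  7         2.25         1.1583         8.1080
  8       102.25        47.8742       382.9935
  Σ                     58.8462       422.7494
P = 58.8462; D_Mac = 7.18397 yrs; D_mod = 7.18397/(1+0.0995) = 6.53385 yrs.
ΔP/P ≈ -D_mod · Δy = -6.53385 × (-0.012) = +0.078406 = +7.8406%.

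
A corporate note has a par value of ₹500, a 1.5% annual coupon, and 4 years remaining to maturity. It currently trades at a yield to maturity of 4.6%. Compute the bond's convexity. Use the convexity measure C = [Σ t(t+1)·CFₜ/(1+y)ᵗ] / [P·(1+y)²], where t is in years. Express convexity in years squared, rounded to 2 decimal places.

17.71

With y = 0.046:
  t   CF        PV=CF/(1+0.046)^t    t·PV        t(t+1)·PV
  1         7.50         7.1702         7.1702          14.3403
  2         7.50         6.8548        13.7097          41.1291
  3         7.50         6.5534        19.6602          78.6407
  4       507.50       423.9448     1,695.7792       8,478.8959
  Σ                    444.5232     1,736.3192       8,613.0061
P = 444.5232.
Convexity = Σ t(t+1)·PV / [P·(1+y)²] = 8,613.0061 / (444.5232 × 1.094116) = 17.70912.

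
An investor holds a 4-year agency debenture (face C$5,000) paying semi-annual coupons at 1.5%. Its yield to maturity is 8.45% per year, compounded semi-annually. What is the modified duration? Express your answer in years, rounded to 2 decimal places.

3.72 years

Periodic yield y = 0.04225. First find Macaulay duration:
  t   CF        PV=CF/(1+0.04225)^t    t·PV
  1        37.50        35.9799        35.9799
  2        37.50        34.5213        69.0427
  3        37.50        33.1219        99.3658
  4        37.50        31.7793       127.1170
  5        37.50        30.4910       152.4550
  6        37.50        29.2550       175.5299
  7        37.50        28.0691       196.4835
  8     5,037.50     3,617.7606    28,942.0851
  Σ                  3,840.9780    29,798.0587
P = 3,840.9780; Macaulay duration = 29,798.0587 / 3,840.9780 = 7.75794 half-year periods = 3.87897 years.
Modified duration = D_Mac / (1 + y) = 3.87897 / 1.04225 = 3.72172 years.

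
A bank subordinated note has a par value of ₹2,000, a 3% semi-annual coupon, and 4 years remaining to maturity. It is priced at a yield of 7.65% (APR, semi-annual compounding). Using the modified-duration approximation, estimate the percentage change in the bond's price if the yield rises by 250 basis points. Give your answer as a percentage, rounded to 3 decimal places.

Periodic yield y = 0.03825. Modified duration first:
  t   CF        PV=CF/(1+0.03825)^t    t·PV
  1        30.00        28.8948        28.8948
  2        30.00        27.8303        55.6605
  3        30.00        26.8050        80.4149
  4        30.00        25.8175       103.2698
  5        30.00        24.8663       124.3316
  6        30.00        23.9502       143.7014
  7        30.00        23.0679       161.4752
  8     2,030.00     1,503.4207    12,027.3654
  Σ                  1,684.6526    12,725.1136
P = 1,684.6526; D_Mac = 7.55355 half-year periods = 3.77678 yrs; D_mod = 3.77678/(1+0.03825) = 3.63764 yrs.
ΔP/P ≈ -D_mod · Δy = -3.63764 × (+0.025) = -0.090941 = -9.0941%.

-9.094%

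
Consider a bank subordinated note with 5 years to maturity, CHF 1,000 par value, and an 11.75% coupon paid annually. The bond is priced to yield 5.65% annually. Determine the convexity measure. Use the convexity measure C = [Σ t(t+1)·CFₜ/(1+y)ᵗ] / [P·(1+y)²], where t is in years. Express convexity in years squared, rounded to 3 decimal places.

20.918

With y = 0.0565:
  t   CF        PV=CF/(1+0.0565)^t    t·PV        t(t+1)·PV
  1       117.50       111.2163       111.2163         222.4326
  2       117.50       105.2686       210.5372         631.6116
  3       117.50        99.6390       298.9170       1,195.6680
  4       117.50        94.3105       377.2418       1,886.2092
  5     1,117.50       848.9850     4,244.9251      25,469.5505
  Σ                  1,259.4194     5,242.8374      29,405.4718
P = 1,259.4194.
Convexity = Σ t(t+1)·PV / [P·(1+y)²] = 29,405.4718 / (1,259.4194 × 1.116192) = 20.91793.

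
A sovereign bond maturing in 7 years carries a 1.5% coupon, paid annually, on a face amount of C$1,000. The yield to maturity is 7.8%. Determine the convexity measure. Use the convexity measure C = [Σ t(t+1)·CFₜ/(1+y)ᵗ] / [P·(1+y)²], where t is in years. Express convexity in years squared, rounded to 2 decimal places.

With y = 0.078:
  t   CF        PV=CF/(1+0.078)^t    t·PV        t(t+1)·PV
  1        15.00        13.9147        13.9147          27.8293
  2        15.00        12.9078        25.8157          77.4471
  3        15.00        11.9739        35.9216         143.6866
  4        15.00        11.1075        44.4300         222.1499
  5        15.00        10.3038        51.5190         309.1140
  6        15.00         9.5583        57.3495         401.4468
  7     1,015.00       599.9772     4,199.8401      33,598.7208
  Σ                    669.7431     4,428.7906      34,780.3946
P = 669.7431.
Convexity = Σ t(t+1)·PV / [P·(1+y)²] = 34,780.3946 / (669.7431 × 1.162084) = 44.68778.

44.69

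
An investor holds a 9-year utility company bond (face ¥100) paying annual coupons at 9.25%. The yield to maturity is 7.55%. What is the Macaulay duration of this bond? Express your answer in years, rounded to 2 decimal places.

6.62 years

Periodic yield y = 0.0755. Discount each cash flow and weight by its year:
  t   CF        PV=CF/(1+0.0755)^t    t·PV
  1         9.25         8.6007         8.6007
  2         9.25         7.9969        15.9938
  3         9.25         7.4355        22.3065
  4         9.25         6.9135        27.6541
  5         9.25         6.4282        32.1410
  6         9.25         5.9769        35.8617
  7         9.25         5.5574        38.9015
  8         9.25         5.1672        41.3379
  9       109.25        56.7450       510.7051
  Σ                    110.8213       733.5023
Price P = Σ PV = 110.8213.
Macaulay duration = Σ(t·PV) / P = 733.5023 / 110.8213 = 6.61878 years.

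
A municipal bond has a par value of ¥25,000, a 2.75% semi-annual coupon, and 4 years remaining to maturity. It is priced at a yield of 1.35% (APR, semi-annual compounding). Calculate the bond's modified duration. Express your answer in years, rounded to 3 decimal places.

3.795 years

Periodic yield y = 0.00675. First find Macaulay duration:
  t   CF        PV=CF/(1+0.00675)^t    t·PV
  1       343.75       341.4452       341.4452
  2       343.75       339.1559       678.3119
  3       343.75       336.8820     1,010.6460
  4       343.75       334.6233     1,338.4931
  5       343.75       332.3797     1,661.8986
  6       343.75       330.1512     1,980.9072
  7       343.75       327.9376     2,295.5633
  8    25,343.75    24,015.8393   192,126.7148
  Σ                 26,358.4143   201,433.9801
P = 26,358.4143; Macaulay duration = 201,433.9801 / 26,358.4143 = 7.64211 half-year periods = 3.82106 years.
Modified duration = D_Mac / (1 + y) = 3.82106 / 1.00675 = 3.79544 years.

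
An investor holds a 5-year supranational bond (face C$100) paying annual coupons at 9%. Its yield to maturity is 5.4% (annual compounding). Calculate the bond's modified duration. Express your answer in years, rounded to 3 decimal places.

Periodic yield y = 0.054. First find Macaulay duration:
  t   CF        PV=CF/(1+0.054)^t    t·PV
  1         9.00         8.5389         8.5389
  2         9.00         8.1014        16.2028
  3         9.00         7.6864        23.0591
  4         9.00         7.2926        29.1702
  5       109.00        83.7960       418.9801
  Σ                    115.4153       495.9512
P = 115.4153; Macaulay duration = 495.9512 / 115.4153 = 4.29710 years.
Modified duration = D_Mac / (1 + y) = 4.29710 / 1.054 = 4.07695 years.

4.077 years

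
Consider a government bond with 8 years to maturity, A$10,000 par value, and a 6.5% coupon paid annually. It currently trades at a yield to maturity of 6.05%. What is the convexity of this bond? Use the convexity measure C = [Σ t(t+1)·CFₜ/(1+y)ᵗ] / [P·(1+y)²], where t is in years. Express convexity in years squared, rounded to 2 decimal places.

With y = 0.0605:
  t   CF        PV=CF/(1+0.0605)^t    t·PV        t(t+1)·PV
  1       650.00       612.9184       612.9184       1,225.8369
  2       650.00       577.9523     1,155.9046       3,467.7139
  3       650.00       544.9810     1,634.9429       6,539.7716
  4       650.00       513.8906     2,055.5624      10,277.8118
  5       650.00       484.5739     2,422.8694      14,537.2161
  6       650.00       456.9296     2,741.5778      19,191.0444
  7       650.00       430.8625     3,016.0372      24,128.2972
  8    10,650.00     6,656.7803    53,254.2425     479,288.1829
  Σ                 10,278.8886    66,894.0552     558,655.8749
P = 10,278.8886.
Convexity = Σ t(t+1)·PV / [P·(1+y)²] = 558,655.8749 / (10,278.8886 × 1.124660) = 48.32556.

48.33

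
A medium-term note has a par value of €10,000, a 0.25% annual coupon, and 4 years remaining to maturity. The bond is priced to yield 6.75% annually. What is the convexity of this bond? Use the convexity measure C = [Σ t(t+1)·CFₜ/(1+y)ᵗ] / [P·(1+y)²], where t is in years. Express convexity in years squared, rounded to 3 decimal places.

17.450

With y = 0.0675:
  t   CF        PV=CF/(1+0.0675)^t    t·PV        t(t+1)·PV
  1        25.00        23.4192        23.4192          46.8384
  2        25.00        21.9384        43.8767         131.6302
  3        25.00        20.5512        61.6535         246.6139
  4    10,025.00     7,719.9208    30,879.6833     154,398.4166
  Σ                  7,785.8296    31,008.6327     154,823.4991
P = 7,785.8296.
Convexity = Σ t(t+1)·PV / [P·(1+y)²] = 154,823.4991 / (7,785.8296 × 1.139556) = 17.45003.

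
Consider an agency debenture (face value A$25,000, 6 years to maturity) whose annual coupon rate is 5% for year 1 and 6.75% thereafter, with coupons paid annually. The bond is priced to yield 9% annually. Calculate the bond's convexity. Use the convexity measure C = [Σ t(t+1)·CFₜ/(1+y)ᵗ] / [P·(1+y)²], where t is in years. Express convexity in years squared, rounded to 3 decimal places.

28.657

With y = 0.09:
  t   CF        PV=CF/(1+0.09)^t    t·PV        t(t+1)·PV
  1     1,250.00     1,146.7890     1,146.7890       2,293.5780
  2     1,687.50     1,420.3350     2,840.6700       8,522.0099
  3     1,687.50     1,303.0596     3,909.1789      15,636.7155
  4     1,687.50     1,195.4675     4,781.8702      23,909.3509
  5     1,687.50     1,096.7592     5,483.7961      32,902.7764
  6    26,687.50    15,912.8843    95,477.3057     668,341.1400
  Σ                 22,075.2946   113,639.6098     751,605.5707
P = 22,075.2946.
Convexity = Σ t(t+1)·PV / [P·(1+y)²] = 751,605.5707 / (22,075.2946 × 1.188100) = 28.65698.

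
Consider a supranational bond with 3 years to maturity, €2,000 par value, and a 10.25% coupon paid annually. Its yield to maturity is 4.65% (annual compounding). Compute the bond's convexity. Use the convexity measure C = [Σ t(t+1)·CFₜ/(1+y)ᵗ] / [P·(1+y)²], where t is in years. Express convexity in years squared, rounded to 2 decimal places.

9.74

With y = 0.0465:
  t   CF        PV=CF/(1+0.0465)^t    t·PV        t(t+1)·PV
  1       205.00       195.8911       195.8911         391.7821
  2       205.00       187.1869       374.3738       1,123.1213
  3     2,205.00     1,923.9372     5,771.8117      23,087.2466
  Σ                  2,307.0152     6,342.0765      24,602.1500
P = 2,307.0152.
Convexity = Σ t(t+1)·PV / [P·(1+y)²] = 24,602.1500 / (2,307.0152 × 1.095162) = 9.73743.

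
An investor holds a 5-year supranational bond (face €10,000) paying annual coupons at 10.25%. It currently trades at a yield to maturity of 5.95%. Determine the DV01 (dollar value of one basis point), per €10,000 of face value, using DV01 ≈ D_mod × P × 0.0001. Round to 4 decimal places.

Periodic yield y = 0.0595.
  t   CF        PV=CF/(1+0.0595)^t    t·PV
  1     1,025.00       967.4375       967.4375
  2     1,025.00       913.1076     1,826.2151
  3     1,025.00       861.8288     2,585.4863
  4     1,025.00       813.4297     3,253.7188
  5    11,025.00     8,257.9794    41,289.8968
  Σ                 11,813.7828    49,922.7544
P = 11,813.7828; D_Mac = 4.22581 yrs; D_mod = 3.98849 yrs.
DV01 ≈ 3.98849 × 11,813.7828 × 0.0001 = 4.711916.

€4.7119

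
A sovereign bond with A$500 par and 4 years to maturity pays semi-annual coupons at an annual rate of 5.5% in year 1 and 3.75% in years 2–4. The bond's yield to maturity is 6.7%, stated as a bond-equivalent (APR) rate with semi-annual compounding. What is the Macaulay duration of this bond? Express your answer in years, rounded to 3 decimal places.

3.680 years

Periodic yield y = 0.0335. Discount each cash flow and weight by its period:
  t   CF        PV=CF/(1+0.0335)^t    t·PV
  1       13.750        13.3043        13.3043
  2       13.750        12.8731        25.7461
  3        9.375         8.4926        25.4778
  4        9.375         8.2173        32.8692
  5        9.375         7.9509        39.7547
  6        9.375         7.6932        46.1593
  7        9.375         7.4439        52.1070
  8      509.375       391.3396     3,130.7167
  Σ                    457.3149     3,366.1351
Price P = Σ PV = 457.3149.
Macaulay duration = Σ(t·PV) / P = 3,366.1351 / 457.3149 = 7.36065 half-year periods.
In years: 7.36065 / 2 = 3.68033 years.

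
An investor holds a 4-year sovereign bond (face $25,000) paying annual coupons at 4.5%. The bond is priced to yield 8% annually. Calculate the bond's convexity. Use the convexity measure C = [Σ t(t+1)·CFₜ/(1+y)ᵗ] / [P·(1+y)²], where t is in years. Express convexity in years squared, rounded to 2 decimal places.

With y = 0.08:
  t   CF        PV=CF/(1+0.08)^t    t·PV        t(t+1)·PV
  1     1,125.00     1,041.6667     1,041.6667       2,083.3333
  2     1,125.00       964.5062     1,929.0123       5,787.0370
  3     1,125.00       893.0613     2,679.1838      10,716.7353
  4    26,125.00    19,202.6549    76,810.6196     384,053.0981
  Σ                 22,101.8890    82,460.4824     402,640.2037
P = 22,101.8890.
Convexity = Σ t(t+1)·PV / [P·(1+y)²] = 402,640.2037 / (22,101.8890 × 1.166400) = 15.61853.

15.62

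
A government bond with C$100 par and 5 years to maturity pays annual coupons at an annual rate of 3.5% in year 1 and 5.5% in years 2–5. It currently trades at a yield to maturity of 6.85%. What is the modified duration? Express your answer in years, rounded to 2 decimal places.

4.27 years

Periodic yield y = 0.0685. First find Macaulay duration:
  t   CF        PV=CF/(1+0.0685)^t    t·PV
  1         3.50         3.2756         3.2756
  2         5.50         4.8174         9.6348
  3         5.50         4.5086        13.5257
  4         5.50         4.2195        16.8781
  5       105.50        75.7495       378.7475
  Σ                     92.5706       422.0618
P = 92.5706; Macaulay duration = 422.0618 / 92.5706 = 4.55935 years.
Modified duration = D_Mac / (1 + y) = 4.55935 / 1.0685 = 4.26706 years.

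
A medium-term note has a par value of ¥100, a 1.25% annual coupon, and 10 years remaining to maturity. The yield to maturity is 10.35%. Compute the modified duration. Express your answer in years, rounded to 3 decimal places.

Periodic yield y = 0.1035. First find Macaulay duration:
  t   CF        PV=CF/(1+0.1035)^t    t·PV
  1         1.25         1.1328         1.1328
  2         1.25         1.0265         2.0530
  3         1.25         0.9302         2.7907
  4         1.25         0.8430         3.3719
  5         1.25         0.7639         3.8196
  6         1.25         0.6923         4.1536
  7         1.25         0.6273         4.3914
  8         1.25         0.5685         4.5480
  9         1.25         0.5152         4.6366
  10      101.25        37.8157       378.1566
  Σ                     44.9154       409.0543
P = 44.9154; Macaulay duration = 409.0543 / 44.9154 = 9.10722 years.
Modified duration = D_Mac / (1 + y) = 9.10722 / 1.1035 = 8.25303 years.

8.253 years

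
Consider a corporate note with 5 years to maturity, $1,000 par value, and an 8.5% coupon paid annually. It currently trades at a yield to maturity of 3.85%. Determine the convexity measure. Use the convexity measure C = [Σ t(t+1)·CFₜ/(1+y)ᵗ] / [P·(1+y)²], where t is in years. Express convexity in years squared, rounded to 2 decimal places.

With y = 0.0385:
  t   CF        PV=CF/(1+0.0385)^t    t·PV        t(t+1)·PV
  1        85.00        81.8488        81.8488         163.6976
  2        85.00        78.8145       157.6289         472.8868
  3        85.00        75.8926       227.6778         910.7112
  4        85.00        73.0791       292.3162       1,461.5811
  5     1,085.00       898.2500     4,491.2501      26,947.5005
  Σ                  1,207.8850     5,250.7218      29,956.3772
P = 1,207.8850.
Convexity = Σ t(t+1)·PV / [P·(1+y)²] = 29,956.3772 / (1,207.8850 × 1.078482) = 22.99592.

23.00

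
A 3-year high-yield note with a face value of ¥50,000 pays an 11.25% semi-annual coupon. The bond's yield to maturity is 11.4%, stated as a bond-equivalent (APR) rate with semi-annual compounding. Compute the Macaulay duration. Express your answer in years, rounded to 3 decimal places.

Periodic yield y = 0.057. Discount each cash flow and weight by its period:
  t   CF        PV=CF/(1+0.057)^t    t·PV
  1     2,812.50     2,660.8325     2,660.8325
  2     2,812.50     2,517.3439     5,034.6879
  3     2,812.50     2,381.5931     7,144.7794
  4     2,812.50     2,253.1628     9,012.6514
  5     2,812.50     2,131.6583    10,658.2916
  6    52,812.50    37,869.2586   227,215.5515
  Σ                 49,813.8494   261,726.7943
Price P = Σ PV = 49,813.8494.
Macaulay duration = Σ(t·PV) / P = 261,726.7943 / 49,813.8494 = 5.25410 half-year periods.
In years: 5.25410 / 2 = 2.62705 years.

2.627 years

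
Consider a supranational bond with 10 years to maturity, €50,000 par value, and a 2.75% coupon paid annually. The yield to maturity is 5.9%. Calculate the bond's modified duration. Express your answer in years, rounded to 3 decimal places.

8.199 years

Periodic yield y = 0.059. First find Macaulay duration:
  t   CF        PV=CF/(1+0.059)^t    t·PV
  1     1,375.00     1,298.3947     1,298.3947
  2     1,375.00     1,226.0573     2,452.1147
  3     1,375.00     1,157.7501     3,473.2502
  4     1,375.00     1,093.2484     4,372.9937
  5     1,375.00     1,032.3403     5,161.7017
  6     1,375.00       974.8256     5,848.9538
  7     1,375.00       920.5152     6,443.6066
  8     1,375.00       869.2306     6,953.8450
  9     1,375.00       820.8032     7,387.2291
  10   51,375.00    28,959.5783   289,595.7832
  Σ                 38,352.7439   332,987.8726
P = 38,352.7439; Macaulay duration = 332,987.8726 / 38,352.7439 = 8.68224 years.
Modified duration = D_Mac / (1 + y) = 8.68224 / 1.059 = 8.19853 years.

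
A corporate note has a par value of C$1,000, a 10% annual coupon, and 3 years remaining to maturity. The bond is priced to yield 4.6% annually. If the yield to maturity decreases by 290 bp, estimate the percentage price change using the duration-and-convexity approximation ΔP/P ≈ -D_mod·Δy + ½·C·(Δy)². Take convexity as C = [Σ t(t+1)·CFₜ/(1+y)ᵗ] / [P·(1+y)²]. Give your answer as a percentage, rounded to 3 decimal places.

With y = 0.046:
  t   CF        PV=CF/(1+0.046)^t    t·PV        t(t+1)·PV
  1       100.00        95.6023        95.6023         191.2046
  2       100.00        91.3980       182.7960         548.3879
  3     1,100.00       961.1643     2,883.4929      11,533.9716
  Σ                  1,148.1646     3,161.8912      12,273.5641
P = 1,148.1646; D_Mac = 2.75387 yrs; D_mod = 2.63276 yrs; C = 9.77019.
Duration effect: -2.63276 × (-0.029) = +0.076350
Convexity effect: 0.5 × 9.77019 × (-0.029)² = +0.0041084
ΔP/P ≈ +0.076350 + 0.0041084 = +0.080458 = +8.0458%.

+8.046%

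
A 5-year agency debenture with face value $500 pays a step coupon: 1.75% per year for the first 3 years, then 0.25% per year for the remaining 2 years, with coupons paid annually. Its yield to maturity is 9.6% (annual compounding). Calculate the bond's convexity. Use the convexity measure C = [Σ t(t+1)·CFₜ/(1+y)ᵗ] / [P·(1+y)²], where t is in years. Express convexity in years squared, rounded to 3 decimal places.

23.684

With y = 0.096:
  t   CF        PV=CF/(1+0.096)^t    t·PV        t(t+1)·PV
  1         8.75         7.9836         7.9836          15.9672
  2         8.75         7.2843        14.5686          43.7057
  3         8.75         6.6462        19.9387          79.7549
  4         1.25         0.8663         3.4652          17.3260
  5       501.25       316.9579     1,584.7896       9,508.7377
  Σ                    339.7383     1,630.7457       9,665.4915
P = 339.7383.
Convexity = Σ t(t+1)·PV / [P·(1+y)²] = 9,665.4915 / (339.7383 × 1.201216) = 23.68418.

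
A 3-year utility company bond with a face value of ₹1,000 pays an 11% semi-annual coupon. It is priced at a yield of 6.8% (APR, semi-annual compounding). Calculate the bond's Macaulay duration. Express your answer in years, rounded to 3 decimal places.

Periodic yield y = 0.034. Discount each cash flow and weight by its period:
  t   CF        PV=CF/(1+0.034)^t    t·PV
  1        55.00        53.1915        53.1915
  2        55.00        51.4424       102.8849
  3        55.00        49.7509       149.2527
  4        55.00        48.1150       192.4600
  5        55.00        46.5329       232.6644
  6     1,055.00       863.2354     5,179.4122
  Σ                  1,112.2681     5,909.8658
Price P = Σ PV = 1,112.2681.
Macaulay duration = Σ(t·PV) / P = 5,909.8658 / 1,112.2681 = 5.31335 half-year periods.
In years: 5.31335 / 2 = 2.65667 years.

2.657 years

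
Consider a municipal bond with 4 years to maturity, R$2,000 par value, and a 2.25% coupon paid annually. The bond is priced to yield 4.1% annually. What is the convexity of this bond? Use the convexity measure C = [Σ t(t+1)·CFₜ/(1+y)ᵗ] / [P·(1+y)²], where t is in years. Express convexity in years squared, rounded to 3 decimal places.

17.626

With y = 0.041:
  t   CF        PV=CF/(1+0.041)^t    t·PV        t(t+1)·PV
  1        45.00        43.2277        43.2277          86.4553
  2        45.00        41.5251        83.0503         249.1508
  3        45.00        39.8897       119.6690         478.6759
  4     2,045.00     1,741.3673     6,965.4694      34,827.3468
  Σ                  1,866.0098     7,211.4163      35,641.6288
P = 1,866.0098.
Convexity = Σ t(t+1)·PV / [P·(1+y)²] = 35,641.6288 / (1,866.0098 × 1.083681) = 17.62553.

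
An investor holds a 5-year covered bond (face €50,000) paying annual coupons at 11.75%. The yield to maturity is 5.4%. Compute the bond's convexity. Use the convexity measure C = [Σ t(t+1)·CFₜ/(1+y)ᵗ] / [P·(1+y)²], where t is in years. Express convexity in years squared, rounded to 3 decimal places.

21.047

With y = 0.054:
  t   CF        PV=CF/(1+0.054)^t    t·PV        t(t+1)·PV
  1     5,875.00     5,574.0038     5,574.0038      11,148.0076
  2     5,875.00     5,288.4286    10,576.8573      31,730.5719
  3     5,875.00     5,017.4845    15,052.4535      60,209.8138
  4     5,875.00     4,760.4217    19,041.6869      95,208.4343
  5    55,875.00    42,955.0750   214,775.3751   1,288,652.2503
  Σ                 63,595.4137   265,020.3765   1,486,949.0779
P = 63,595.4137.
Convexity = Σ t(t+1)·PV / [P·(1+y)²] = 1,486,949.0779 / (63,595.4137 × 1.110916) = 21.04695.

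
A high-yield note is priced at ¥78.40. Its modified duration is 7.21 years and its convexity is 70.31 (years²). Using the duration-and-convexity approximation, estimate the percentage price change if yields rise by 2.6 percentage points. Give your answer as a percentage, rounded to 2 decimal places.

-16.37%

Duration effect: -D_mod·Δy = -7.21 × (+0.026) = -0.187460
Convexity effect: ½·C·(Δy)² = 0.5 × 70.31 × (0.026)² = +0.02376478
ΔP/P ≈ -0.187460 + 0.02376478 = -0.16369522
= -16.369522%.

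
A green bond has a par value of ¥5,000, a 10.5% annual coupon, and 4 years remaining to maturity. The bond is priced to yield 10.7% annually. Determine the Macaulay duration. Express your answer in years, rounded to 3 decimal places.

Periodic yield y = 0.107. Discount each cash flow and weight by its year:
  t   CF        PV=CF/(1+0.107)^t    t·PV
  1       525.00       474.2547       474.2547
  2       525.00       428.4144       856.8288
  3       525.00       387.0049     1,161.0146
  4     5,525.00     3,679.1017    14,716.4070
  Σ                  4,968.7758    17,208.5052
Price P = Σ PV = 4,968.7758.
Macaulay duration = Σ(t·PV) / P = 17,208.5052 / 4,968.7758 = 3.46333 years.

3.463 years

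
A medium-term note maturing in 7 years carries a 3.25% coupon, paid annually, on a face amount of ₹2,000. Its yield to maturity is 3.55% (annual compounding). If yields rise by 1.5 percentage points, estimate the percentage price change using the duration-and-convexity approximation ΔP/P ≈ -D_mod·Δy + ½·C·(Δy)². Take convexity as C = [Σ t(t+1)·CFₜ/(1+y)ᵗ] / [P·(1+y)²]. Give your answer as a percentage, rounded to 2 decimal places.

-8.70%

With y = 0.0355:
  t   CF        PV=CF/(1+0.0355)^t    t·PV        t(t+1)·PV
  1        65.00        62.7716        62.7716         125.5432
  2        65.00        60.6196       121.2392         363.7177
  3        65.00        58.5414       175.6242         702.4967
  4        65.00        56.5344       226.1377       1,130.6884
  5        65.00        54.5963       272.9813       1,637.8876
  6        65.00        52.7245       316.3472       2,214.4304
  7     2,065.00     1,617.5933    11,323.1529      90,585.2235
  Σ                  1,963.3811    12,498.2541      96,759.9875
P = 1,963.3811; D_Mac = 6.36568 yrs; D_mod = 6.14744 yrs; C = 45.96116.
Duration effect: -6.14744 × (+0.015) = -0.092212
Convexity effect: 0.5 × 45.96116 × (0.015)² = +0.0051706
ΔP/P ≈ -0.092212 + 0.0051706 = -0.087041 = -8.7041%.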